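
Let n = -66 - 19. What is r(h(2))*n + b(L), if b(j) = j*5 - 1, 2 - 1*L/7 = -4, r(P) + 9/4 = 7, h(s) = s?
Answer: -779/4 ≈ -194.75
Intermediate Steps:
n = -85
r(P) = 19/4 (r(P) = -9/4 + 7 = 19/4)
L = 42 (L = 14 - 7*(-4) = 14 + 28 = 42)
b(j) = -1 + 5*j (b(j) = 5*j - 1 = -1 + 5*j)
r(h(2))*n + b(L) = (19/4)*(-85) + (-1 + 5*42) = -1615/4 + (-1 + 210) = -1615/4 + 209 = -779/4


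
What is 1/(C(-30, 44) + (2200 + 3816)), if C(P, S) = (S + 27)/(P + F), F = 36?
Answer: 6/36167 ≈ 0.00016590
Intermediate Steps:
C(P, S) = (27 + S)/(36 + P) (C(P, S) = (S + 27)/(P + 36) = (27 + S)/(36 + P))
1/(C(-30, 44) + (2200 + 3816)) = 1/((27 + 44)/(36 - 30) + (2200 + 3816)) = 1/(71/6 + 6016) = 1/(36167/6) = 6/36167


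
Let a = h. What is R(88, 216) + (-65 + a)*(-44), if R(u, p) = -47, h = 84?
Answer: -883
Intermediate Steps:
a = 84
R(88, 216) + (-65 + a)*(-44) = -47 + (-65 + 84)*(-44) = -47 + 19*(-44) = -47 - 836 = -883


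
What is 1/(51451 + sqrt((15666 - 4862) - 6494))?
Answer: 51451/2647201091 - sqrt(4310)/2647201091 ≈ 1.9411e-5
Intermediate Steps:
1/(51451 + sqrt((15666 - 4862) - 6494)) = 1/(51451 + sqrt(10804 - 6494)) = 1/(51451 + sqrt(4310))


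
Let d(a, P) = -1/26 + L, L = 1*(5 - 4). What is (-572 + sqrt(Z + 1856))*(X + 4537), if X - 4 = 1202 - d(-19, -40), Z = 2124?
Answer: -3284446 + 149293*sqrt(995)/13 ≈ -2.9222e+6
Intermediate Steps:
L = 1 (L = 1*1 = 1)
d(a, P) = 25/26 (d(a, P) = -1/26 + 1 = 25/26)
X = 31331/26 (X = 4 + (1202 - 1*25/26) = 4 + (1202 - 25/26) = 4 + 31227/26 = 31331/26 ≈ 1205.0)
(-572 + sqrt(Z + 1856))*(X + 4537) = (-572 + sqrt(2124 + 1856))*(31331/26 + 4537) = (-572 + sqrt(3980))*(149293/26) = (-572 + 2*sqrt(995))*(149293/26) = -3284446 + 149293*sqrt(995)/13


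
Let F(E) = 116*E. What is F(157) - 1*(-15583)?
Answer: 33795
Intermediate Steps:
F(157) - 1*(-15583) = 116*157 - 1*(-15583) = 18212 + 15583 = 33795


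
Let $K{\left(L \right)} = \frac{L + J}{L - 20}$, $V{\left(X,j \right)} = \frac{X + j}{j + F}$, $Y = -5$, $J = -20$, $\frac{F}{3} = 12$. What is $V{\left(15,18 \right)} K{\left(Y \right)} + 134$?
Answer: $\frac{2423}{18} \approx 134.61$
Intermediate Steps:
$F = 36$ ($F = 3 \cdot 12 = 36$)
$V{\left(X,j \right)} = \frac{X + j}{36 + j}$ ($V{\left(X,j \right)} = \frac{X + j}{j + 36} = \frac{X + j}{36 + j}$)
$K{\left(L \right)} = 1$ ($K{\left(L \right)} = \frac{L - 20}{L - 20} = \frac{-20 + L}{-20 + L} = 1$)
$V{\left(15,18 \right)} K{\left(Y \right)} + 134 = \frac{15 + 18}{36 + 18} \cdot 1 + 134 = \frac{1}{54} \cdot 33 \cdot 1 + 134 = \frac{11}{18} \cdot 1 + 134 = \frac{11}{18} + 134 = \frac{2423}{18}$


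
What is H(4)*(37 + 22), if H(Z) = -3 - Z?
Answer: -413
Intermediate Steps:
H(4)*(37 + 22) = (-3 - 1*4)*(37 + 22) = (-3 - 4)*59 = -7*59 = -413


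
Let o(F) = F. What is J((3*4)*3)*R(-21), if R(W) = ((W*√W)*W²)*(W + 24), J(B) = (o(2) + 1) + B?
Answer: -1083537*I*√21 ≈ -4.9654e+6*I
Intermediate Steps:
J(B) = 3 + B (J(B) = (2 + 1) + B = 3 + B)
R(W) = W^(7/2)*(24 + W) (R(W) = (W^(3/2)*W²)*(24 + W) = W^(7/2)*(24 + W))
J((3*4)*3)*R(-21) = (3 + (3*4)*3)*((-21)^(7/2)*(24 - 21)) = (3 + 12*3)*(-9261*I*√21*3) = (3 + 36)*(-27783*I*√21) = 39*(-27783*I*√21) = -1083537*I*√21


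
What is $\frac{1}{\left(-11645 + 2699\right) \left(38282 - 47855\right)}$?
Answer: $\frac{1}{85640058} \approx 1.1677 \cdot 10^{-8}$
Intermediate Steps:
$\frac{1}{\left(-11645 + 2699\right) \left(38282 - 47855\right)} = \frac{1}{\left(-8946\right) \left(-9573\right)} = \frac{1}{85640058}$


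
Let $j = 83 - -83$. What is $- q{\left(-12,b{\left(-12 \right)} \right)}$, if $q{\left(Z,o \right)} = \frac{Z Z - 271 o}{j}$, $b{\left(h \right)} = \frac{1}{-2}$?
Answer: $- \frac{559}{332} \approx -1.6837$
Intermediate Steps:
$b{\left(h \right)} = - \frac{1}{2}$
$j = 166$ ($j = 83 + 83 = 166$)
$q{\left(Z,o \right)} = - \frac{271 o}{166} + \frac{Z^{2}}{166}$ ($q{\left(Z,o \right)} = \frac{Z Z - 271 o}{166} = \left(Z^{2} - 271 o\right) \frac{1}{166} = - \frac{271 o}{166} + \frac{Z^{2}}{166}$)
$- q{\left(-12,b{\left(-12 \right)} \right)} = - (\left(- \frac{271}{166}\right) \left(- \frac{1}{2}\right) + \frac{\left(-12\right)^{2}}{166}) = - (\frac{271}{332} + \frac{1}{166} \cdot 144) = - (\frac{271}{332} + \frac{72}{83}) = \left(-1\right) \frac{559}{332} = - \frac{559}{332}$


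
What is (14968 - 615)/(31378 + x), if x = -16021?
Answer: 14353/15357 ≈ 0.93462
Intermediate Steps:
(14968 - 615)/(31378 + x) = (14968 - 615)/(31378 - 16021) = 14353/15357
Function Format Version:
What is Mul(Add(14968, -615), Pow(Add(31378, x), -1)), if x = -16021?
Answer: Rational(14353, 15357) ≈ 0.93462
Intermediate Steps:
Mul(Add(14968, -615), Pow(Add(31378, x), -1)) = Mul(Add(14968, -615), Pow(Add(31378, -16021), -1)) = Mul(14353, Pow(15357, -1)) = Mul(14353, Rational(1, 15357)) = Rational(14353, 15357)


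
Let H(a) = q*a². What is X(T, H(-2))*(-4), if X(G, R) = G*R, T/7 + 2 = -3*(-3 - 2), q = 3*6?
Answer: -26208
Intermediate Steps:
q = 18
T = 91 (T = -14 + 7*(-3*(-3 - 2)) = -14 + 7*(-3*(-5)) = -14 + 7*15 = -14 + 105 = 91)
H(a) = 18*a²
X(T, H(-2))*(-4) = (91*(18*(-2)²))*(-4) = (91*(18*4))*(-4) = (91*72)*(-4) = 6552*(-4) = -26208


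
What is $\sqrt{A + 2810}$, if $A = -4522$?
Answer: $4 i \sqrt{107} \approx 41.376 i$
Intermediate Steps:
$\sqrt{A + 2810} = \sqrt{-4522 + 2810} = \sqrt{-1712} = 4 i \sqrt{107}$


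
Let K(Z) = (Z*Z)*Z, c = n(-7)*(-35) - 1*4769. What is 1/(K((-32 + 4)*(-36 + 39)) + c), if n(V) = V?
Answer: -1/597228 ≈ -1.6744e-6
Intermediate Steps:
c = -4524 (c = -7*(-35) - 1*4769 = 245 - 4769 = -4524)
K(Z) = Z³ (K(Z) = Z²*Z = Z³)
1/(K((-32 + 4)*(-36 + 39)) + c) = 1/(((-32 + 4)*(-36 + 39))³ - 4524) = 1/((-28*3)³ - 4524) = 1/((-84)³ - 4524) = 1/(-592704 - 4524) = 1/(-597228) = -1/597228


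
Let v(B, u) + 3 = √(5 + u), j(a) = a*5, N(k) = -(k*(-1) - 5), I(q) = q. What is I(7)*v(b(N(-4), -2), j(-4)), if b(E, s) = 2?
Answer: -21 + 7*I*√15 ≈ -21.0 + 27.111*I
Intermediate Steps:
N(k) = 5 + k (N(k) = -(-k - 5) = -(-5 - k) = 5 + k)
j(a) = 5*a
v(B, u) = -3 + √(5 + u)
I(7)*v(b(N(-4), -2), j(-4)) = 7*(-3 + √(5 + 5*(-4))) = 7*(-3 + √(5 - 20)) = 7*(-3 + √(-15)) = 7*(-3 + I*√15) = -21 + 7*I*√15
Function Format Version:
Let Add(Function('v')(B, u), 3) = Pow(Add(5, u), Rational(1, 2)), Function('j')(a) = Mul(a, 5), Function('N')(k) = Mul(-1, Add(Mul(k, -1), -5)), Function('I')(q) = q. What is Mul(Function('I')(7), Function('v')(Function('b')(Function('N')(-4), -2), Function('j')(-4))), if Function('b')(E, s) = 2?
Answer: Add(-21, Mul(7, I, Pow(15, Rational(1, 2)))) ≈ Add(-21.000, Mul(27.111, I))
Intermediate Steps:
Function('N')(k) = Add(5, k) (Function('N')(k) = Mul(-1, Add(Mul(-1, k), -5)) = Mul(-1, Add(-5, Mul(-1, k))) = Add(5, k))
Function('j')(a) = Mul(5, a)
Function('v')(B, u) = Add(-3, Pow(Add(5, u), Rational(1, 2)))
Mul(Function('I')(7), Function('v')(Function('b')(Function('N')(-4), -2), Function('j')(-4))) = Mul(7, Add(-3, Pow(Add(5, Mul(5, -4)), Rational(1, 2)))) = Mul(7, Add(-3, Pow(Add(5, -20), Rational(1, 2)))) = Mul(7, Add(-3, Pow(-15, Rational(1, 2)))) = Mul(7, Add(-3, Mul(I, Pow(15, Rational(1, 2))))) = Add(-21, Mul(7, I, Pow(15, Rational(1, 2))))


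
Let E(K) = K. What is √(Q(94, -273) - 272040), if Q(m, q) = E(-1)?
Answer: I*√272041 ≈ 521.58*I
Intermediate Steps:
Q(m, q) = -1
√(Q(94, -273) - 272040) = √(-1 - 272040) = √(-272041) = I*√272041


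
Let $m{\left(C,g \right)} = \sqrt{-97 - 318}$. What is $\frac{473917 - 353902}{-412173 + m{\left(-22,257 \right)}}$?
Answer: $- \frac{49466942595}{169886582344} - \frac{120015 i \sqrt{415}}{169886582344} \approx -0.29118 - 1.4391 \cdot 10^{-5} i$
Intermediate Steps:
$m{\left(C,g \right)} = i \sqrt{415}$ ($m{\left(C,g \right)} = \sqrt{-415} = i \sqrt{415}$)
$\frac{473917 - 353902}{-412173 + m{\left(-22,257 \right)}} = \frac{473917 - 353902}{-412173 + i \sqrt{415}} = \frac{120015}{-412173 + i \sqrt{415}}$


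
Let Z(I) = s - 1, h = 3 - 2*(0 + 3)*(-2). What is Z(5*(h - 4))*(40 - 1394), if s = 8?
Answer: -9478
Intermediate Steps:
h = 15 (h = 3 - 2*3*(-2) = 3 - 6*(-2) = 3 + 12 = 15)
Z(I) = 7 (Z(I) = 8 - 1 = 7)
Z(5*(h - 4))*(40 - 1394) = 7*(40 - 1394) = 7*(-1354) = -9478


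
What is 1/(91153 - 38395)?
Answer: 1/52758 ≈ 1.8954e-5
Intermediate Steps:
1/(91153 - 38395) = 1/52758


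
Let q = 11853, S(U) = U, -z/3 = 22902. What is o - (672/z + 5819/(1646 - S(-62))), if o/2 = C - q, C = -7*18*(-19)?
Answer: -370070512817/19558308 ≈ -18921.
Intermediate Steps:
z = -68706 (z = -3*22902 = -68706)
C = 2394 (C = -126*(-19) = 2394)
o = -18918 (o = 2*(2394 - 1*11853) = 2*(2394 - 11853) = 2*(-9459) = -18918)
o - (672/z + 5819/(1646 - S(-62))) = -18918 - (672/(-68706) + 5819/(1646 - 1*(-62))) = -18918 - (672*(-1/68706) + 5819/(1646 + 62)) = -18918 - (-112/11451 + 5819/1708) = -18918 - 1*66442073/19558308 = -18918 - 66442073/19558308 = -370070512817/19558308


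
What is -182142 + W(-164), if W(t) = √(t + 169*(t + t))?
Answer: -182142 + 2*I*√13899 ≈ -1.8214e+5 + 235.79*I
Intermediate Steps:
W(t) = √339*√t (W(t) = √(t + 169*(2*t)) = √(t + 338*t) = √(339*t) = √339*√t)
-182142 + W(-164) = -182142 + √339*√(-164) = -182142 + √339*(2*I*√41) = -182142 + 2*I*√13899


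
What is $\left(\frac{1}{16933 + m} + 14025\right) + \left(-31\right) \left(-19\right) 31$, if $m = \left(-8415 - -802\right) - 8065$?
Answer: $\frac{40516421}{1255} \approx 32284.0$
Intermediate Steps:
$m = -15678$ ($m = \left(-8415 + 802\right) - 8065 = -7613 - 8065 = -15678$)
$\left(\frac{1}{16933 + m} + 14025\right) + \left(-31\right) \left(-19\right) 31 = \left(\frac{1}{16933 - 15678} + 14025\right) + \left(-31\right) \left(-19\right) 31 = \left(\frac{1}{1255} + 14025\right) + 589 \cdot 31 = \left(\frac{1}{1255} + 14025\right) + 18259 = \frac{17601376}{1255} + 18259 = \frac{40516421}{1255}$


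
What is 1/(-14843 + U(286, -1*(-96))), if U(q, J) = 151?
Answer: -1/14692 ≈ -6.8064e-5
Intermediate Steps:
1/(-14843 + U(286, -1*(-96))) = 1/(-14843 + 151) = 1/(-14692) = -1/14692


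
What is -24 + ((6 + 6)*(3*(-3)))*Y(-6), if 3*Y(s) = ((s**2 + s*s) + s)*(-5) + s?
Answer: 12072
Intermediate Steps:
Y(s) = -10*s**2/3 - 4*s/3 (Y(s) = (((s**2 + s*s) + s)*(-5) + s)/3 = (((s**2 + s**2) + s)*(-5) + s)/3 = ((2*s**2 + s)*(-5) + s)/3 = ((s + 2*s**2)*(-5) + s)/3 = ((-10*s**2 - 5*s) + s)/3 = (-10*s**2 - 4*s)/3 = -10*s**2/3 - 4*s/3)
-24 + ((6 + 6)*(3*(-3)))*Y(-6) = -24 + ((6 + 6)*(3*(-3)))*(-2/3*(-6)*(2 + 5*(-6))) = -24 + (12*(-9))*(-2/3*(-6)*(2 - 30)) = -24 - (-72)*(-6)*(-28) = -24 - 108*(-112) = -24 + 12096 = 12072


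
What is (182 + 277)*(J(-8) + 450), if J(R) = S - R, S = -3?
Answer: 208845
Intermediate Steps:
J(R) = -3 - R
(182 + 277)*(J(-8) + 450) = (182 + 277)*((-3 - 1*(-8)) + 450) = 459*((-3 + 8) + 450) = 459*(5 + 450) = 459*455 = 208845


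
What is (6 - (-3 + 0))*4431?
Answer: 39879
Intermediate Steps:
(6 - (-3 + 0))*4431 = (6 - 1*(-3))*4431 = (6 + 3)*4431 = 9*4431 = 39879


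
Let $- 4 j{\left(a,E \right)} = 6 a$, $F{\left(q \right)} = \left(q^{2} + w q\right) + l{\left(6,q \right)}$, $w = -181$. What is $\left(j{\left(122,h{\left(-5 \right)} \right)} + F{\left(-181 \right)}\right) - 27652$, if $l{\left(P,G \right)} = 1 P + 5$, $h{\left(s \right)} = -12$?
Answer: $37698$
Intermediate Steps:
$l{\left(P,G \right)} = 5 + P$ ($l{\left(P,G \right)} = P + 5 = 5 + P$)
$F{\left(q \right)} = 11 + q^{2} - 181 q$ ($F{\left(q \right)} = \left(q^{2} - 181 q\right) + \left(5 + 6\right) = \left(q^{2} - 181 q\right) + 11 = 11 + q^{2} - 181 q$)
$j{\left(a,E \right)} = - \frac{3 a}{2}$ ($j{\left(a,E \right)} = - \frac{6 a}{4} = - \frac{3 a}{2}$)
$\left(j{\left(122,h{\left(-5 \right)} \right)} + F{\left(-181 \right)}\right) - 27652 = \left(\left(- \frac{3}{2}\right) 122 + \left(11 + \left(-181\right)^{2} - -32761\right)\right) - 27652 = \left(-183 + \left(11 + 32761 + 32761\right)\right) - 27652 = \left(-183 + 65533\right) - 27652 = 65350 - 27652 = 37698$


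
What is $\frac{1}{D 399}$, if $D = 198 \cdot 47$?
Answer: $\frac{1}{3713094} \approx 2.6932 \cdot 10^{-7}$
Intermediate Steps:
$D = 9306$
$\frac{1}{D 399} = \frac{1}{9306 \cdot 399} = \frac{1}{3713094}$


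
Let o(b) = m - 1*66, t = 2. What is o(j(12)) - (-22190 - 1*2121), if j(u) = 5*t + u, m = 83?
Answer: 24328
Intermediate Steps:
j(u) = 10 + u (j(u) = 5*2 + u = 10 + u)
o(b) = 17 (o(b) = 83 - 1*66 = 83 - 66 = 17)
o(j(12)) - (-22190 - 1*2121) = 17 - (-22190 - 1*2121) = 17 - (-22190 - 2121) = 17 - 1*(-24311) = 17 + 24311 = 24328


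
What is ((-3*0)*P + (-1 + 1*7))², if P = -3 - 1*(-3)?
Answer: 36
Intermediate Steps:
P = 0 (P = -3 + 3 = 0)
((-3*0)*P + (-1 + 1*7))² = (-3*0*0 + (-1 + 1*7))² = (0*0 + (-1 + 7))² = (0 + 6)² = 6² = 36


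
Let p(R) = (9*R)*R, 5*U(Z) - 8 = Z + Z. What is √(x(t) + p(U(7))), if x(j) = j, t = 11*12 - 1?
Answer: √7631/5 ≈ 17.471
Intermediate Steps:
U(Z) = 8/5 + 2*Z/5 (U(Z) = 8/5 + (Z + Z)/5 = 8/5 + (2*Z)/5 = 8/5 + 2*Z/5)
t = 131 (t = 132 - 1 = 131)
p(R) = 9*R²
√(x(t) + p(U(7))) = √(131 + 9*(8/5 + (⅖)*7)²) = √(131 + 9*(8/5 + 14/5)²) = √(131 + 9*(22/5)²) = √(131 + 9*(484/25)) = √(131 + 4356/25) = √(7631/25) = √7631/5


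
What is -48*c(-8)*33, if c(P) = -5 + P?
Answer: 20592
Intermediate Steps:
-48*c(-8)*33 = -48*(-5 - 8)*33 = -48*(-13)*33 = 624*33 = 20592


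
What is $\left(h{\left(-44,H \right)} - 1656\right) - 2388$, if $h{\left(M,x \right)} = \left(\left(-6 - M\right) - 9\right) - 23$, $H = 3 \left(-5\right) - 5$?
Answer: $-4038$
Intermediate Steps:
$H = -20$ ($H = -15 - 5 = -20$)
$h{\left(M,x \right)} = -38 - M$ ($h{\left(M,x \right)} = \left(-15 - M\right) - 23 = -38 - M$)
$\left(h{\left(-44,H \right)} - 1656\right) - 2388 = \left(\left(-38 - -44\right) - 1656\right) - 2388 = \left(\left(-38 + 44\right) - 1656\right) - 2388 = \left(6 - 1656\right) - 2388 = -1650 - 2388 = -4038$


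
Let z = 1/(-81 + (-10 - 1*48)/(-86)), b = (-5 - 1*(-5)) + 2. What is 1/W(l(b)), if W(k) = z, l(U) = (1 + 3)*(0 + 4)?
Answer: -3454/43 ≈ -80.326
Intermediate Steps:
b = 2 (b = (-5 + 5) + 2 = 0 + 2 = 2)
l(U) = 16 (l(U) = 4*4 = 16)
z = -43/3454 (z = 1/(-81 + (-10 - 48)*(-1/86)) = 1/(-81 - 58*(-1/86)) = 1/(-81 + 29/43) = 1/(-3454/43) = -43/3454 ≈ -0.012449)
W(k) = -43/3454
1/W(l(b)) = 1/(-43/3454) = -3454/43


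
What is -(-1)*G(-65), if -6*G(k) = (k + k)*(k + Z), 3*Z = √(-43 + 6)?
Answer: -4225/3 + 65*I*√37/9 ≈ -1408.3 + 43.931*I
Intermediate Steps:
Z = I*√37/3 (Z = √(-43 + 6)/3 = √(-37)/3 = (I*√37)/3 = I*√37/3 ≈ 2.0276*I)
G(k) = -k*(k + I*√37/3)/3 (G(k) = -(k + k)*(k + I*√37/3)/6 = -2*k*(k + I*√37/3)/6 = -k*(k + I*√37/3)/3)
-(-1)*G(-65) = -(-1)*(-⅑*(-65)*(3*(-65) + I*√37)) = -(-1)*(-⅑*(-65)*(-195 + I*√37)) = -(-1)*(-4225/3 + 65*I*√37/9) = -(4225/3 - 65*I*√37/9) = -4225/3 + 65*I*√37/9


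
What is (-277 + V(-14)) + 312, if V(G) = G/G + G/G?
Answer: 37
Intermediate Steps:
V(G) = 2 (V(G) = 1 + 1 = 2)
(-277 + V(-14)) + 312 = (-277 + 2) + 312 = -275 + 312 = 37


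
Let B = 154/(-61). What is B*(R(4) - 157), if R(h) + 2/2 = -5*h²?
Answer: 36652/61 ≈ 600.85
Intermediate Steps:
B = -154/61 (B = 154*(-1/61) = -154/61 ≈ -2.5246)
R(h) = -1 - 5*h²
B*(R(4) - 157) = -154*((-1 - 5*4²) - 157)/61 = -154*((-1 - 5*16) - 157)/61 = -154*((-1 - 80) - 157)/61 = -154*(-81 - 157)/61 = -154/61*(-238) = 36652/61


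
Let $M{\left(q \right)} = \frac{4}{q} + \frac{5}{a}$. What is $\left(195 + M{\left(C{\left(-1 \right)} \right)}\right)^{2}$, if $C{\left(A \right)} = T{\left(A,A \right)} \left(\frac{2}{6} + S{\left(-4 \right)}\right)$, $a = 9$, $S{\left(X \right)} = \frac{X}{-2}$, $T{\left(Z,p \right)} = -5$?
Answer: $\frac{3781266064}{99225} \approx 38108.0$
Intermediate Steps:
$S{\left(X \right)} = - \frac{X}{2}$ ($S{\left(X \right)} = X \left(- \frac{1}{2}\right) = - \frac{X}{2}$)
$C{\left(A \right)} = - \frac{35}{3}$ ($C{\left(A \right)} = - 5 \left(\frac{2}{6} - -2\right) = - 5 \left(2 \cdot \frac{1}{6} + 2\right) = - 5 \left(\frac{1}{3} + 2\right) = \left(-5\right) \frac{7}{3} = - \frac{35}{3}$)
$M{\left(q \right)} = \frac{5}{9} + \frac{4}{q}$ ($M{\left(q \right)} = \frac{4}{q} + \frac{5}{9} = \frac{5}{9} + \frac{4}{q}$)
$\left(195 + M{\left(C{\left(-1 \right)} \right)}\right)^{2} = \left(195 + \left(\frac{5}{9} + \frac{4}{- \frac{35}{3}}\right)\right)^{2} = \left(195 + \left(\frac{5}{9} + 4 \left(- \frac{3}{35}\right)\right)\right)^{2} = \left(195 + \left(\frac{5}{9} - \frac{12}{35}\right)\right)^{2} = \left(195 + \frac{67}{315}\right)^{2} = \left(\frac{61492}{315}\right)^{2} = \frac{3781266064}{99225}$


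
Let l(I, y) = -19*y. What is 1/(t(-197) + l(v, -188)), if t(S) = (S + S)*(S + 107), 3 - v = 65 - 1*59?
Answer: 1/39032 ≈ 2.5620e-5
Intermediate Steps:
v = -3 (v = 3 - (65 - 1*59) = 3 - (65 - 59) = 3 - 1*6 = 3 - 6 = -3)
t(S) = 2*S*(107 + S) (t(S) = (2*S)*(107 + S) = 2*S*(107 + S))
1/(t(-197) + l(v, -188)) = 1/(2*(-197)*(107 - 197) - 19*(-188)) = 1/(2*(-197)*(-90) + 3572) = 1/(35460 + 3572) = 1/39032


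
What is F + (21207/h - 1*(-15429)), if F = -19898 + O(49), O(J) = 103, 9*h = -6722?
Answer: -29539115/6722 ≈ -4394.4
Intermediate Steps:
h = -6722/9 (h = (⅑)*(-6722) = -6722/9 ≈ -746.89)
F = -19795 (F = -19898 + 103 = -19795)
F + (21207/h - 1*(-15429)) = -19795 + (21207/(-6722/9) - 1*(-15429)) = -19795 + (21207*(-9/6722) + 15429) = -19795 + (-190863/6722 + 15429) = -19795 + 103522875/6722 = -29539115/6722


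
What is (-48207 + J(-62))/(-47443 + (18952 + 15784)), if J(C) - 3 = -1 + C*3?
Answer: 48391/12707 ≈ 3.8082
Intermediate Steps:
J(C) = 2 + 3*C (J(C) = 3 + (-1 + C*3) = 3 + (-1 + 3*C) = 2 + 3*C)
(-48207 + J(-62))/(-47443 + (18952 + 15784)) = (-48207 + (2 + 3*(-62)))/(-47443 + (18952 + 15784)) = (-48207 + (2 - 186))/(-47443 + 34736) = (-48207 - 184)/(-12707) = -48391*(-1/12707) = 48391/12707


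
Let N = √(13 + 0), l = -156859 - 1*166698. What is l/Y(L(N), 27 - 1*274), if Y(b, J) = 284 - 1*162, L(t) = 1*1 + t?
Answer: -323557/122 ≈ -2652.1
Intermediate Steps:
l = -323557 (l = -156859 - 166698 = -323557)
N = √13 ≈ 3.6056
L(t) = 1 + t
Y(b, J) = 122 (Y(b, J) = 284 - 162 = 122)
l/Y(L(N), 27 - 1*274) = -323557/122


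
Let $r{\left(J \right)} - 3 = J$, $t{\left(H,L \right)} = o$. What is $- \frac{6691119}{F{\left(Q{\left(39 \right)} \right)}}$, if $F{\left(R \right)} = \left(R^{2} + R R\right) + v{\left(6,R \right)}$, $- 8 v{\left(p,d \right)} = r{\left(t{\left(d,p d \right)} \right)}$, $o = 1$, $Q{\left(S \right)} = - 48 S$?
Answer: $- \frac{13382238}{14017535} \approx -0.95468$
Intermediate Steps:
$t{\left(H,L \right)} = 1$
$r{\left(J \right)} = 3 + J$
$v{\left(p,d \right)} = - \frac{1}{2}$ ($v{\left(p,d \right)} = - \frac{3 + 1}{8} = \left(- \frac{1}{8}\right) 4 = - \frac{1}{2}$)
$F{\left(R \right)} = - \frac{1}{2} + 2 R^{2}$ ($F{\left(R \right)} = \left(R^{2} + R R\right) - \frac{1}{2} = \left(R^{2} + R^{2}\right) - \frac{1}{2} = 2 R^{2} - \frac{1}{2} = - \frac{1}{2} + 2 R^{2}$)
$- \frac{6691119}{F{\left(Q{\left(39 \right)} \right)}} = - \frac{6691119}{- \frac{1}{2} + 2 \left(\left(-48\right) 39\right)^{2}} = - \frac{6691119}{- \frac{1}{2} + 2 \left(-1872\right)^{2}} = - \frac{6691119}{- \frac{1}{2} + 2 \cdot 3504384} = - \frac{6691119}{- \frac{1}{2} + 7008768} = - \frac{6691119}{\frac{14017535}{2}} = \left(-6691119\right) \frac{2}{14017535} = - \frac{13382238}{14017535}$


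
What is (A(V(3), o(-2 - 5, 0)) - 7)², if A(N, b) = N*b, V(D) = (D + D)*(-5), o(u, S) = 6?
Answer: 34969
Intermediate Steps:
V(D) = -10*D (V(D) = (2*D)*(-5) = -10*D)
(A(V(3), o(-2 - 5, 0)) - 7)² = (-10*3*6 - 7)² = (-30*6 - 7)² = (-180 - 7)² = (-187)² = 34969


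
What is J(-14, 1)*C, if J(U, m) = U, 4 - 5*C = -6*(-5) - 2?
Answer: 336/5 ≈ 67.200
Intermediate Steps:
C = -24/5 (C = 4/5 - (-6*(-5) - 2)/5 = 4/5 - (30 - 2)/5 = 4/5 - 1/5*28 = 4/5 - 28/5 = -24/5 ≈ -4.8000)
J(-14, 1)*C = -14*(-24/5) = 336/5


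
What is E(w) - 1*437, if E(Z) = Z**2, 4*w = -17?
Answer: -6703/16 ≈ -418.94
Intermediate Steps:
w = -17/4 (w = (1/4)*(-17) = -17/4 ≈ -4.2500)
E(w) - 1*437 = (-17/4)**2 - 1*437 = 289/16 - 437 = -6703/16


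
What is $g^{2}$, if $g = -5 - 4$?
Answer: $81$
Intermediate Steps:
$g = -9$ ($g = -5 - 4 = -9$)
$g^{2} = \left(-9\right)^{2} = 81$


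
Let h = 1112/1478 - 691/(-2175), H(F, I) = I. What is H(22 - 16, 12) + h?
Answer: 21007849/1607325 ≈ 13.070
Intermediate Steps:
h = 1719949/1607325 (h = 1112*(1/1478) - 691*(-1/2175) = 556/739 + 691/2175 = 1719949/1607325 ≈ 1.0701)
H(22 - 16, 12) + h = 12 + 1719949/1607325 = 21007849/1607325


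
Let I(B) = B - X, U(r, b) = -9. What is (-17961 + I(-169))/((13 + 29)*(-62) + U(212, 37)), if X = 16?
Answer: 18146/2613 ≈ 6.9445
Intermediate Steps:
I(B) = -16 + B (I(B) = B - 1*16 = B - 16 = -16 + B)
(-17961 + I(-169))/((13 + 29)*(-62) + U(212, 37)) = (-17961 + (-16 - 169))/((13 + 29)*(-62) - 9) = (-17961 - 185)/(42*(-62) - 9) = -18146/(-2604 - 9) = -18146/(-2613) = -18146*(-1/2613) = 18146/2613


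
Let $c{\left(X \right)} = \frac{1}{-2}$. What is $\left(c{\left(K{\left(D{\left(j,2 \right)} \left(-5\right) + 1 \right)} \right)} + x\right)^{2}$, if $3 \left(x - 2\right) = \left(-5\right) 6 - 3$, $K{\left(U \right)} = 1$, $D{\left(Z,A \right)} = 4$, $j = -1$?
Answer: $\frac{361}{4} \approx 90.25$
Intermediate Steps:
$c{\left(X \right)} = - \frac{1}{2}$
$x = -9$ ($x = 2 + \frac{\left(-5\right) 6 - 3}{3} = 2 + \frac{-30 - 3}{3} = 2 + \frac{1}{3} \left(-33\right) = 2 - 11 = -9$)
$\left(c{\left(K{\left(D{\left(j,2 \right)} \left(-5\right) + 1 \right)} \right)} + x\right)^{2} = \left(- \frac{1}{2} - 9\right)^{2} = \left(- \frac{19}{2}\right)^{2} = \frac{361}{4}$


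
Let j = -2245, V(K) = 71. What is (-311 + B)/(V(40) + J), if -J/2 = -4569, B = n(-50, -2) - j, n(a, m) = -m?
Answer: 1936/9209 ≈ 0.21023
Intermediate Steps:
B = 2247 (B = -1*(-2) - 1*(-2245) = 2 + 2245 = 2247)
J = 9138 (J = -2*(-4569) = 9138)
(-311 + B)/(V(40) + J) = (-311 + 2247)/(71 + 9138) = 1936/9209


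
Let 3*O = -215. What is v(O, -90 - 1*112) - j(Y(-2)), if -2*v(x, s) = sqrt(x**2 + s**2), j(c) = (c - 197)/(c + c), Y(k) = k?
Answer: -199/4 - sqrt(413461)/6 ≈ -156.92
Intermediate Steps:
O = -215/3 (O = (1/3)*(-215) = -215/3 ≈ -71.667)
j(c) = (-197 + c)/(2*c) (j(c) = (-197 + c)/((2*c)) = (-197 + c)*(1/(2*c)) = (-197 + c)/(2*c))
v(x, s) = -sqrt(s**2 + x**2)/2 (v(x, s) = -sqrt(x**2 + s**2)/2 = -sqrt(s**2 + x**2)/2)
v(O, -90 - 1*112) - j(Y(-2)) = -sqrt((-90 - 1*112)**2 + (-215/3)**2)/2 - (-197 - 2)/(2*(-2)) = -sqrt((-90 - 112)**2 + 46225/9)/2 - (-1)*(-199)/(2*2) = -sqrt((-202)**2 + 46225/9)/2 - 1*199/4 = -sqrt(40804 + 46225/9)/2 - 199/4 = -sqrt(413461)/6 - 199/4 = -199/4 - sqrt(413461)/6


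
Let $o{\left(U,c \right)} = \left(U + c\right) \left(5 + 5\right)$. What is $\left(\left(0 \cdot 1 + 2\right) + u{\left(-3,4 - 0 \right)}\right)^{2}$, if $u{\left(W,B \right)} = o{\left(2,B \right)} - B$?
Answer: $3364$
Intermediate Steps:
$o{\left(U,c \right)} = 10 U + 10 c$ ($o{\left(U,c \right)} = \left(U + c\right) 10 = 10 U + 10 c$)
$u{\left(W,B \right)} = 20 + 9 B$ ($u{\left(W,B \right)} = \left(10 \cdot 2 + 10 B\right) - B = \left(20 + 10 B\right) - B = 20 + 9 B$)
$\left(\left(0 \cdot 1 + 2\right) + u{\left(-3,4 - 0 \right)}\right)^{2} = \left(\left(0 \cdot 1 + 2\right) + \left(20 + 9 \left(4 - 0\right)\right)\right)^{2} = \left(\left(0 + 2\right) + \left(20 + 9 \left(4 + 0\right)\right)\right)^{2} = \left(2 + \left(20 + 9 \cdot 4\right)\right)^{2} = \left(2 + \left(20 + 36\right)\right)^{2} = \left(2 + 56\right)^{2} = 58^{2} = 3364$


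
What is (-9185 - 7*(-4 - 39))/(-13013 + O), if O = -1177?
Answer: 4442/7095 ≈ 0.62607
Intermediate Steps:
(-9185 - 7*(-4 - 39))/(-13013 + O) = (-9185 - 7*(-4 - 39))/(-13013 - 1177) = (-9185 - 7*(-43))/(-14190) = (-9185 + 301)*(-1/14190) = -8884*(-1/14190) = 4442/7095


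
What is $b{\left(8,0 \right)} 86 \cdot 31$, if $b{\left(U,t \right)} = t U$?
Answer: $0$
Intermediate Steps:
$b{\left(U,t \right)} = U t$
$b{\left(8,0 \right)} 86 \cdot 31 = 8 \cdot 0 \cdot 86 \cdot 31 = 0 \cdot 86 \cdot 31 = 0 \cdot 31 = 0$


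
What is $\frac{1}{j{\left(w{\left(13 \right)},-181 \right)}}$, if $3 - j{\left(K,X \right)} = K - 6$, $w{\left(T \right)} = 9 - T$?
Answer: $\frac{1}{13} \approx 0.076923$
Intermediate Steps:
$j{\left(K,X \right)} = 9 - K$ ($j{\left(K,X \right)} = 3 - \left(K - 6\right) = 3 - \left(-6 + K\right) = 9 - K$)
$\frac{1}{j{\left(w{\left(13 \right)},-181 \right)}} = \frac{1}{9 - \left(9 - 13\right)} = \frac{1}{9 - -4} = \frac{1}{9 + 4} = \frac{1}{13}$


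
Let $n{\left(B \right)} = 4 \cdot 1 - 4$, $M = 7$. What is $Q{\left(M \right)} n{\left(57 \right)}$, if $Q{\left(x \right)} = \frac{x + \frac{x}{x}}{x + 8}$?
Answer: $0$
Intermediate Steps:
$Q{\left(x \right)} = \frac{1 + x}{8 + x}$ ($Q{\left(x \right)} = \frac{x + 1}{8 + x} = \frac{1 + x}{8 + x}$)
$n{\left(B \right)} = 0$ ($n{\left(B \right)} = 4 - 4 = 0$)
$Q{\left(M \right)} n{\left(57 \right)} = \frac{1 + 7}{8 + 7} \cdot 0 = \frac{1}{15} \cdot 8 \cdot 0 = \frac{8}{15} \cdot 0 = 0$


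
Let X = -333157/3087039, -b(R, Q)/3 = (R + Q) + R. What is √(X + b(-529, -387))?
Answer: 2*√10327674240062853/3087039 ≈ 65.840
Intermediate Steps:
b(R, Q) = -6*R - 3*Q (b(R, Q) = -3*((R + Q) + R) = -3*((Q + R) + R) = -3*(Q + 2*R) = -6*R - 3*Q)
X = -333157/3087039 (X = -333157*1/3087039 = -333157/3087039 ≈ -0.10792)
√(X + b(-529, -387)) = √(-333157/3087039 + (-6*(-529) - 3*(-387))) = √(-333157/3087039 + (3174 + 1161)) = √(-333157/3087039 + 4335) = √(13381980908/3087039) = 2*√10327674240062853/3087039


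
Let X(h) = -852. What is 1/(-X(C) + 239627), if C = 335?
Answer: 1/240479 ≈ 4.1584e-6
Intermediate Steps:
1/(-X(C) + 239627) = 1/(-1*(-852) + 239627) = 1/(852 + 239627) = 1/240479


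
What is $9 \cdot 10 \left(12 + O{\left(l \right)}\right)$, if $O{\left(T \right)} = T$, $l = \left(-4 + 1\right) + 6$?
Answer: $1350$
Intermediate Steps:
$l = 3$ ($l = -3 + 6 = 3$)
$9 \cdot 10 \left(12 + O{\left(l \right)}\right) = 9 \cdot 10 \left(12 + 3\right) = 9 \cdot 10 \cdot 15 = 9 \cdot 150 = 1350$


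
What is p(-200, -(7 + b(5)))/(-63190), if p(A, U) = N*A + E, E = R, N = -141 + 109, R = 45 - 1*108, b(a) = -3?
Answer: -6337/63190 ≈ -0.10028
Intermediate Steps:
R = -63 (R = 45 - 108 = -63)
N = -32
E = -63
p(A, U) = -63 - 32*A (p(A, U) = -32*A - 63 = -63 - 32*A)
p(-200, -(7 + b(5)))/(-63190) = (-63 - 32*(-200))/(-63190) = (-63 + 6400)*(-1/63190) = 6337*(-1/63190) = -6337/63190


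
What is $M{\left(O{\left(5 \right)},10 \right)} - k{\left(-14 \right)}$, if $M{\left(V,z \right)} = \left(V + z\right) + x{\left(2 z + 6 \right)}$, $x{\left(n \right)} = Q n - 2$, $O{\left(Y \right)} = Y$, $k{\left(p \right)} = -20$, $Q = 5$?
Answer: $163$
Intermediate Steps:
$x{\left(n \right)} = -2 + 5 n$ ($x{\left(n \right)} = 5 n - 2 = -2 + 5 n$)
$M{\left(V,z \right)} = 28 + V + 11 z$ ($M{\left(V,z \right)} = \left(V + z\right) + \left(-2 + 5 \left(2 z + 6\right)\right) = \left(V + z\right) + \left(-2 + 5 \left(6 + 2 z\right)\right) = \left(V + z\right) + \left(-2 + \left(30 + 10 z\right)\right) = \left(V + z\right) + \left(28 + 10 z\right) = 28 + V + 11 z$)
$M{\left(O{\left(5 \right)},10 \right)} - k{\left(-14 \right)} = \left(28 + 5 + 11 \cdot 10\right) - -20 = \left(28 + 5 + 110\right) + 20 = 143 + 20 = 163$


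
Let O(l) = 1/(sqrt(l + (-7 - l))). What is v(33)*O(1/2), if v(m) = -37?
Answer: 37*I*sqrt(7)/7 ≈ 13.985*I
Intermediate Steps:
O(l) = -I*sqrt(7)/7 (O(l) = 1/(sqrt(-7)) = 1/(I*sqrt(7)) = -I*sqrt(7)/7)
v(33)*O(1/2) = -(-37)*I*sqrt(7)/7 = 37*I*sqrt(7)/7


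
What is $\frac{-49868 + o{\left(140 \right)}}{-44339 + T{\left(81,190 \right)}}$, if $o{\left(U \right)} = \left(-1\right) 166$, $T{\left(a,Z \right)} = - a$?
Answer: $\frac{25017}{22210} \approx 1.1264$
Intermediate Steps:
$o{\left(U \right)} = -166$
$\frac{-49868 + o{\left(140 \right)}}{-44339 + T{\left(81,190 \right)}} = \frac{-49868 - 166}{-44339 - 81} = - \frac{50034}{-44339 - 81} = - \frac{50034}{-44420} = \left(-50034\right) \left(- \frac{1}{44420}\right) = \frac{25017}{22210}$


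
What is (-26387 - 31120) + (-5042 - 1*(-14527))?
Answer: -48022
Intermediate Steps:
(-26387 - 31120) + (-5042 - 1*(-14527)) = -57507 + (-5042 + 14527) = -57507 + 9485 = -48022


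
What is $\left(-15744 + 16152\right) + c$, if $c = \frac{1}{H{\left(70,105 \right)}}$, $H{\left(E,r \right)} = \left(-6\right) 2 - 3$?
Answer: $\frac{6119}{15} \approx 407.93$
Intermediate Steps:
$H{\left(E,r \right)} = -15$ ($H{\left(E,r \right)} = -12 - 3 = -15$)
$c = - \frac{1}{15}$ ($c = \frac{1}{-15} = - \frac{1}{15} \approx -0.066667$)
$\left(-15744 + 16152\right) + c = \left(-15744 + 16152\right) - \frac{1}{15} = 408 - \frac{1}{15} = \frac{6119}{15}$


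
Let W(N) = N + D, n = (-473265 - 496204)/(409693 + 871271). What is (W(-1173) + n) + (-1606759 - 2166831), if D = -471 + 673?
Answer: -4835077726273/1280964 ≈ -3.7746e+6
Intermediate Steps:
D = 202
n = -969469/1280964 ≈ -0.75683
W(N) = 202 + N (W(N) = N + 202 = 202 + N)
(W(-1173) + n) + (-1606759 - 2166831) = ((202 - 1173) - 969469/1280964) + (-1606759 - 2166831) = (-971 - 969469/1280964) - 3773590 = -1244785513/1280964 - 3773590 = -4835077726273/1280964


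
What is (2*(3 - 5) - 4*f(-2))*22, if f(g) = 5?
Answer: -528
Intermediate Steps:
(2*(3 - 5) - 4*f(-2))*22 = (2*(3 - 5) - 4*5)*22 = (2*(-2) - 20)*22 = (-4 - 20)*22 = -24*22 = -528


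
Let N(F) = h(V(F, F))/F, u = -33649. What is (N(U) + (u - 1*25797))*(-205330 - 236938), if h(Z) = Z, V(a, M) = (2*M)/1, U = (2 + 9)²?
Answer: 26290178992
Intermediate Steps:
U = 121 (U = 11² = 121)
V(a, M) = 2*M (V(a, M) = (2*M)*1 = 2*M)
N(F) = 2 (N(F) = (2*F)/F = 2)
(N(U) + (u - 1*25797))*(-205330 - 236938) = (2 + (-33649 - 1*25797))*(-205330 - 236938) = (2 + (-33649 - 25797))*(-442268) = (2 - 59446)*(-442268) = -59444*(-442268) = 26290178992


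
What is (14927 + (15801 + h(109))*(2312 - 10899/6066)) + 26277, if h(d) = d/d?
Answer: 12316351125/337 ≈ 3.6547e+7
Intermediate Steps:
h(d) = 1
(14927 + (15801 + h(109))*(2312 - 10899/6066)) + 26277 = (14927 + (15801 + 1)*(2312 - 10899/6066)) + 26277 = (14927 + 15802*(2312 - 10899*1/6066)) + 26277 = (14927 + 15802*(2312 - 1211/674)) + 26277 = (14927 + 15802*(1557077/674)) + 26277 = (14927 + 12302465377/337) + 26277 = 12307495776/337 + 26277 = 12316351125/337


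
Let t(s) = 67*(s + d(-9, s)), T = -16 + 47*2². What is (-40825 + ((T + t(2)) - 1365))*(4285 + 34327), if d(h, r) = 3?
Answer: -1609463996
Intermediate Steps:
T = 172 (T = -16 + 47*4 = -16 + 188 = 172)
t(s) = 201 + 67*s (t(s) = 67*(s + 3) = 67*(3 + s) = 201 + 67*s)
(-40825 + ((T + t(2)) - 1365))*(4285 + 34327) = (-40825 + ((172 + (201 + 67*2)) - 1365))*(4285 + 34327) = (-40825 + ((172 + (201 + 134)) - 1365))*38612 = (-40825 + ((172 + 335) - 1365))*38612 = (-40825 + (507 - 1365))*38612 = (-40825 - 858)*38612 = -41683*38612 = -1609463996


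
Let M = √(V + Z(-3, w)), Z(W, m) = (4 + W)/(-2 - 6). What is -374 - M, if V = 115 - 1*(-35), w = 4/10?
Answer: -374 - √2398/4 ≈ -386.24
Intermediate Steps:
w = ⅖ (w = 4*(⅒) = ⅖ ≈ 0.40000)
V = 150 (V = 115 + 35 = 150)
Z(W, m) = -½ - W/8 (Z(W, m) = (4 + W)/(-8) = (4 + W)*(-⅛) = -½ - W/8)
M = √2398/4 (M = √(150 + (-½ - ⅛*(-3))) = √(150 + (-½ + 3/8)) = √(150 - ⅛) = √(1199/8) = √2398/4 ≈ 12.242)
-374 - M = -374 - √2398/4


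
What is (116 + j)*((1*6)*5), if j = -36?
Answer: 2400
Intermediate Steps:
(116 + j)*((1*6)*5) = (116 - 36)*((1*6)*5) = 80*(6*5) = 80*30 = 2400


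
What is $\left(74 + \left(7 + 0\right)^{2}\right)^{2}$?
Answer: $15129$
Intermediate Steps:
$\left(74 + \left(7 + 0\right)^{2}\right)^{2} = \left(74 + 7^{2}\right)^{2} = \left(74 + 49\right)^{2} = 123^{2} = 15129$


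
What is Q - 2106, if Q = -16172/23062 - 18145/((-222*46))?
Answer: -19066497913/9058044 ≈ -2104.9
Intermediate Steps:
Q = 9742751/9058044 (Q = -16172*1/23062 - 18145/(-10212) = -622/887 - 18145*(-1/10212) = -622/887 + 18145/10212 = 9742751/9058044 ≈ 1.0756)
Q - 2106 = 9742751/9058044 - 2106 = -19066497913/9058044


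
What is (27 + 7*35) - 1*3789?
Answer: -3517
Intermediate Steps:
(27 + 7*35) - 1*3789 = (27 + 245) - 3789 = 272 - 3789 = -3517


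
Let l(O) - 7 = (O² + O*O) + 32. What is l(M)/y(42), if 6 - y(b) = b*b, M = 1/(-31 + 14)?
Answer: -11273/508062 ≈ -0.022188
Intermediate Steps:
M = -1/17 (M = 1/(-17) = -1/17 ≈ -0.058824)
l(O) = 39 + 2*O² (l(O) = 7 + ((O² + O*O) + 32) = 7 + ((O² + O²) + 32) = 7 + (2*O² + 32) = 7 + (32 + 2*O²) = 39 + 2*O²)
y(b) = 6 - b² (y(b) = 6 - b*b = 6 - b²)
l(M)/y(42) = (39 + 2*(-1/17)²)/(6 - 1*42²) = (39 + 2*(1/289))/(6 - 1*1764) = (39 + 2/289)/(6 - 1764) = (11273/289)/(-1758) = (11273/289)*(-1/1758) = -11273/508062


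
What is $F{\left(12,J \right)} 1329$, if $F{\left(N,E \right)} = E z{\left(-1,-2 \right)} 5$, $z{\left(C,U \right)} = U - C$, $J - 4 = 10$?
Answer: $-93030$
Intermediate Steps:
$J = 14$ ($J = 4 + 10 = 14$)
$F{\left(N,E \right)} = - 5 E$ ($F{\left(N,E \right)} = E \left(-2 - -1\right) 5 = E \left(-2 + 1\right) 5 = E \left(-1\right) 5 = - E 5 = - 5 E$)
$F{\left(12,J \right)} 1329 = \left(-5\right) 14 \cdot 1329 = \left(-70\right) 1329 = -93030$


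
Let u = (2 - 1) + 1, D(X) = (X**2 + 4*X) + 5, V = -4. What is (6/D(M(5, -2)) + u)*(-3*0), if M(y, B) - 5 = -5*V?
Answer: 0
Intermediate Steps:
M(y, B) = 25 (M(y, B) = 5 - 5*(-4) = 5 + 20 = 25)
D(X) = 5 + X**2 + 4*X
u = 2 (u = 1 + 1 = 2)
(6/D(M(5, -2)) + u)*(-3*0) = (6/(5 + 25**2 + 4*25) + 2)*(-3*0) = (6/(5 + 625 + 100) + 2)*0 = (6/730 + 2)*0 = (6*(1/730) + 2)*0 = (3/365 + 2)*0 = (733/365)*0 = 0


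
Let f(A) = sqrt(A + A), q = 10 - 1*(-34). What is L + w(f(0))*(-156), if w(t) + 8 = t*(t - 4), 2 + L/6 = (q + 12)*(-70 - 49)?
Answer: -38748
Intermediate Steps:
q = 44 (q = 10 + 34 = 44)
L = -39996 (L = -12 + 6*((44 + 12)*(-70 - 49)) = -12 + 6*(56*(-119)) = -12 + 6*(-6664) = -12 - 39984 = -39996)
f(A) = sqrt(2)*sqrt(A) (f(A) = sqrt(2*A) = sqrt(2)*sqrt(A))
w(t) = -8 + t*(-4 + t) (w(t) = -8 + t*(t - 4) = -8 + t*(-4 + t))
L + w(f(0))*(-156) = -39996 + (-8 + (sqrt(2)*sqrt(0))**2 - 4*sqrt(2)*sqrt(0))*(-156) = -39996 + (-8 + (sqrt(2)*0)**2 - 4*sqrt(2)*0)*(-156) = -39996 + (-8 + 0**2 - 4*0)*(-156) = -39996 + (-8 + 0 + 0)*(-156) = -39996 - 8*(-156) = -39996 + 1248 = -38748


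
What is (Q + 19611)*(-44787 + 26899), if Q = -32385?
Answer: 228501312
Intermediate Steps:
(Q + 19611)*(-44787 + 26899) = (-32385 + 19611)*(-44787 + 26899) = -12774*(-17888) = 228501312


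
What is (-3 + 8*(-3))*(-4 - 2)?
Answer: 162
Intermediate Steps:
(-3 + 8*(-3))*(-4 - 2) = (-3 - 24)*(-6) = -27*(-6) = 162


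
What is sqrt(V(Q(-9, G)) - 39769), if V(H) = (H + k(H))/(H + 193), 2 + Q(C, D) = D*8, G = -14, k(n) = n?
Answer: I*sqrt(248216341)/79 ≈ 199.43*I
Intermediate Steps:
Q(C, D) = -2 + 8*D (Q(C, D) = -2 + D*8 = -2 + 8*D)
V(H) = 2*H/(193 + H) (V(H) = (H + H)/(H + 193) = (2*H)/(193 + H) = 2*H/(193 + H))
sqrt(V(Q(-9, G)) - 39769) = sqrt(2*(-2 + 8*(-14))/(193 + (-2 + 8*(-14))) - 39769) = sqrt(2*(-2 - 112)/(193 + (-2 - 112)) - 39769) = sqrt(2*(-114)/(193 - 114) - 39769) = sqrt(2*(-114)/79 - 39769) = sqrt(2*(-114)*(1/79) - 39769) = sqrt(-228/79 - 39769) = sqrt(-3141979/79) = I*sqrt(248216341)/79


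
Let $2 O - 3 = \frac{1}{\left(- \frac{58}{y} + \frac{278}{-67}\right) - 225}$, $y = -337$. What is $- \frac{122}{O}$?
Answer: $- \frac{630749150}{7743823} \approx -81.452$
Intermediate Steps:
$O = \frac{7743823}{5170075}$ ($O = \frac{3}{2} + \frac{1}{2 \left(\left(- \frac{58}{-337} + \frac{278}{-67}\right) - 225\right)} = \frac{3}{2} + \frac{1}{2 \left(\left(\left(-58\right) \left(- \frac{1}{337}\right) + 278 \left(- \frac{1}{67}\right)\right) - 225\right)} = \frac{3}{2} + \frac{1}{2 \left(\left(\frac{58}{337} - \frac{278}{67}\right) - 225\right)} = \frac{3}{2} + \frac{1}{2 \left(- \frac{89800}{22579} - 225\right)} = \frac{3}{2} + \frac{1}{2 \left(- \frac{5170075}{22579}\right)} = \frac{3}{2} + \frac{1}{2} \left(- \frac{22579}{5170075}\right) = \frac{3}{2} - \frac{22579}{10340150} = \frac{7743823}{5170075} \approx 1.4978$)
$- \frac{122}{O} = - \frac{122}{\frac{7743823}{5170075}} = \left(-122\right) \frac{5170075}{7743823} = - \frac{630749150}{7743823}$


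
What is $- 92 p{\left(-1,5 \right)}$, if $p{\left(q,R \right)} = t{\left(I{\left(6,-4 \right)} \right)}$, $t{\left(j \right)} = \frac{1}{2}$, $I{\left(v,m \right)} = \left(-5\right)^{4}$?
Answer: $-46$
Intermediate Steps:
$I{\left(v,m \right)} = 625$
$t{\left(j \right)} = \frac{1}{2}$
$p{\left(q,R \right)} = \frac{1}{2}$
$- 92 p{\left(-1,5 \right)} = \left(-92\right) \frac{1}{2} = -46$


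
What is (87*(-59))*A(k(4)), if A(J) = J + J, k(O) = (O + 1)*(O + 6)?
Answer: -513300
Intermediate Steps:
k(O) = (1 + O)*(6 + O)
A(J) = 2*J
(87*(-59))*A(k(4)) = (87*(-59))*(2*(6 + 4**2 + 7*4)) = -10266*(6 + 16 + 28) = -10266*50 = -5133*100 = -513300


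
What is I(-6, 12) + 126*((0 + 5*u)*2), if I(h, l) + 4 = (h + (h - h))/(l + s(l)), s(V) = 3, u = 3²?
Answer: 56678/5 ≈ 11336.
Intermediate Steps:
u = 9
I(h, l) = -4 + h/(3 + l) (I(h, l) = -4 + (h + (h - h))/(l + 3) = -4 + (h + 0)/(3 + l) = -4 + h/(3 + l))
I(-6, 12) + 126*((0 + 5*u)*2) = (-12 - 6 - 4*12)/(3 + 12) + 126*((0 + 5*9)*2) = (-12 - 6 - 48)/15 + 126*((0 + 45)*2) = (1/15)*(-66) + 126*(45*2) = -22/5 + 126*90 = -22/5 + 11340 = 56678/5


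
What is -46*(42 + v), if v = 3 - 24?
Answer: -966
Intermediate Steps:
v = -21
-46*(42 + v) = -46*(42 - 21) = -46*21 = -966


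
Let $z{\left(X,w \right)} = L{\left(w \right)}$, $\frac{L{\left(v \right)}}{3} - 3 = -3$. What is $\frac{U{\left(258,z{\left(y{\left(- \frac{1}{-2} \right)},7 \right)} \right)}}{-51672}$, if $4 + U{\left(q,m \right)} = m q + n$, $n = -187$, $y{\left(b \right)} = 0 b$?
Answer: $\frac{191}{51672} \approx 0.0036964$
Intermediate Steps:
$L{\left(v \right)} = 0$ ($L{\left(v \right)} = 9 + 3 \left(-3\right) = 9 - 9 = 0$)
$y{\left(b \right)} = 0$
$z{\left(X,w \right)} = 0$
$U{\left(q,m \right)} = -191 + m q$ ($U{\left(q,m \right)} = -4 + \left(m q - 187\right) = -4 + \left(-187 + m q\right) = -191 + m q$)
$\frac{U{\left(258,z{\left(y{\left(- \frac{1}{-2} \right)},7 \right)} \right)}}{-51672} = \frac{-191 + 0 \cdot 258}{-51672} = \left(-191 + 0\right) \left(- \frac{1}{51672}\right) = \left(-191\right) \left(- \frac{1}{51672}\right) = \frac{191}{51672}$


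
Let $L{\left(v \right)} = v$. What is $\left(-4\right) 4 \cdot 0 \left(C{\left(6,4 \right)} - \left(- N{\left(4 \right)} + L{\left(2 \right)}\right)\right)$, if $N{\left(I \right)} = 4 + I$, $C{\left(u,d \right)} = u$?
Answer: $0$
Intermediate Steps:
$\left(-4\right) 4 \cdot 0 \left(C{\left(6,4 \right)} - \left(- N{\left(4 \right)} + L{\left(2 \right)}\right)\right) = \left(-4\right) 4 \cdot 0 \left(6 + \left(\left(4 + 4\right) - 2\right)\right) = \left(-16\right) 0 \left(6 + \left(8 - 2\right)\right) = 0 \left(6 + 6\right) = 0 \cdot 12 = 0$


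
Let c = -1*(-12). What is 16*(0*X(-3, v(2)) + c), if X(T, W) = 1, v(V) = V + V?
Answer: 192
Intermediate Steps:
v(V) = 2*V
c = 12
16*(0*X(-3, v(2)) + c) = 16*(0*1 + 12) = 16*(0 + 12) = 16*12 = 192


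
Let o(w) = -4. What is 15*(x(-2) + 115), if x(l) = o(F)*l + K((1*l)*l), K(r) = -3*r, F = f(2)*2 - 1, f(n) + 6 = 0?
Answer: 1665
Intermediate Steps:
f(n) = -6 (f(n) = -6 + 0 = -6)
F = -13 (F = -6*2 - 1 = -12 - 1 = -13)
x(l) = -4*l - 3*l**2 (x(l) = -4*l - 3*1*l*l = -4*l - 3*l*l = -4*l - 3*l**2)
15*(x(-2) + 115) = 15*(-2*(-4 - 3*(-2)) + 115) = 15*(-2*(-4 + 6) + 115) = 15*(-2*2 + 115) = 15*(-4 + 115) = 15*111 = 1665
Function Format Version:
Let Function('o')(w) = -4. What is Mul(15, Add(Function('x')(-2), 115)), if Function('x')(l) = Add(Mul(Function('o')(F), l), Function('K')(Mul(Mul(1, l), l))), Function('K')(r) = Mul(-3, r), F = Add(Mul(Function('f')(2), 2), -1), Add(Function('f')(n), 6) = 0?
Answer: 1665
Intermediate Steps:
Function('f')(n) = -6 (Function('f')(n) = Add(-6, 0) = -6)
F = -13 (F = Add(Mul(-6, 2), -1) = Add(-12, -1) = -13)
Function('x')(l) = Add(Mul(-4, l), Mul(-3, Pow(l, 2))) (Function('x')(l) = Add(Mul(-4, l), Mul(-3, Mul(Mul(1, l), l))) = Add(Mul(-4, l), Mul(-3, Mul(l, l))) = Add(Mul(-4, l), Mul(-3, Pow(l, 2))))
Mul(15, Add(Function('x')(-2), 115)) = Mul(15, Add(Mul(-2, Add(-4, Mul(-3, -2))), 115)) = Mul(15, Add(Mul(-2, Add(-4, 6)), 115)) = Mul(15, Add(Mul(-2, 2), 115)) = Mul(15, Add(-4, 115)) = Mul(15, 111) = 1665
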